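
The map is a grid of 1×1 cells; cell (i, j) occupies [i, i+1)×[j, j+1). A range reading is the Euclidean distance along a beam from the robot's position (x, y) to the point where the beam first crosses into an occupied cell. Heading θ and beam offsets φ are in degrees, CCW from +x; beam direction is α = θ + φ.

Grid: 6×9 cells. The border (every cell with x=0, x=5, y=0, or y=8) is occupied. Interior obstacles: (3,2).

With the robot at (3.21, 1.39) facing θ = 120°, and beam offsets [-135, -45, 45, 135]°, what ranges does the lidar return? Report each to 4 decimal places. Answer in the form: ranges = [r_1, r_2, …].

ranges = [1.5068, 0.6315, 2.2880, 0.4038]

beam 1: φ=-135°, α=345°
  cosα=0.9659 sinα=-0.2588 | (3,1) | tMaxX 0.8179 tMaxY 1.5068 | tΔX 1.0353 tΔY 3.8637
    t=0.8179 [x] (4,1)
    t=1.5068 [y] (4,0) — stop
  → r_1 = 1.5068
beam 2: φ=-45°, α=75°
  cosα=0.2588 sinα=0.9659 | (3,1) | tMaxX 3.0523 tMaxY 0.6315 | tΔX 3.8637 tΔY 1.0353
    t=0.6315 [y] (3,2) — stop
  → r_2 = 0.6315
beam 3: φ=45°, α=165°
  cosα=-0.9659 sinα=0.2588 | (3,1) | tMaxX 0.2174 tMaxY 2.3569 | tΔX 1.0353 tΔY 3.8637
    t=0.2174 [x] (2,1)
    t=1.2527 [x] (1,1)
    t=2.2880 [x] (0,1) — stop
  → r_3 = 2.2880
beam 4: φ=135°, α=255°
  cosα=-0.2588 sinα=-0.9659 | (3,1) | tMaxX 0.8114 tMaxY 0.4038 | tΔX 3.8637 tΔY 1.0353
    t=0.4038 [y] (3,0) — stop
  → r_4 = 0.4038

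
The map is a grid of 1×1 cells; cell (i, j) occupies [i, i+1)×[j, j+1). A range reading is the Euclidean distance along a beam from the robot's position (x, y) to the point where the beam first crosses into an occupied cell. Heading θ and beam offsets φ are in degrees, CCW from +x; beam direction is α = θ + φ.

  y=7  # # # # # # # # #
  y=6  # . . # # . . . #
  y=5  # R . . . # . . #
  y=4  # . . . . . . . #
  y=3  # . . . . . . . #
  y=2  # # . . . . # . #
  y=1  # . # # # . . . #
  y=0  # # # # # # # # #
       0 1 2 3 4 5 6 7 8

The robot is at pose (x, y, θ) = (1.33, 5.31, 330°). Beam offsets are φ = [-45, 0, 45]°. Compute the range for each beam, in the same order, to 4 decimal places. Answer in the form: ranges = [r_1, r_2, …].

ranges = [2.3915, 5.3925, 2.6660]

beam 1: φ=-45°, α=285°
  direction (0.2588, -0.9659); cell (1,5); t to first gridline: x 2.5887, y 0.3209 (then +3.8637 / +1.0353)
    (1,4) via y @ 0.3209
    (1,3) via y @ 1.3562
    (1,2) via y @ 2.3915  # hit
  → r_1 = 2.3915
beam 2: φ=0°, α=330°
  direction (0.8660, -0.5000); cell (1,5); t to first gridline: x 0.7736, y 0.6200 (then +1.1547 / +2.0000)
    (1,4) via y @ 0.6200
    (2,4) via x @ 0.7736
    (3,4) via x @ 1.9283
    (3,3) via y @ 2.6200
    (4,3) via x @ 3.0831
    (5,3) via x @ 4.2378
    (5,2) via y @ 4.6200
    (6,2) via x @ 5.3925  # hit
  → r_2 = 5.3925
beam 3: φ=45°, α=15°
  direction (0.9659, 0.2588); cell (1,5); t to first gridline: x 0.6936, y 2.6660 (then +1.0353 / +3.8637)
    (2,5) via x @ 0.6936
    (3,5) via x @ 1.7289
    (3,6) via y @ 2.6660  # hit
  → r_3 = 2.6660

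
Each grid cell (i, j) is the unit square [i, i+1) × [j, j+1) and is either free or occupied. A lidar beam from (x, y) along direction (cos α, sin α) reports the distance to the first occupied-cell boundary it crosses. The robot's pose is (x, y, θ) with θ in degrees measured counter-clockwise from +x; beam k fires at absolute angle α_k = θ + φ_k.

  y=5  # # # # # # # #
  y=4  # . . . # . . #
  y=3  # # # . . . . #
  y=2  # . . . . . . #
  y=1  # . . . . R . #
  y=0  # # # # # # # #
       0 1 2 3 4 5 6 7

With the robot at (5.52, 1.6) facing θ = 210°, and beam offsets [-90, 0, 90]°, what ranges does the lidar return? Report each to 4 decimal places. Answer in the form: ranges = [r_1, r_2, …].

beam 1: φ=-90°, α=120°
  dir = (cos 120°, sin 120°) = (-0.5000, 0.8660); from cell (5,1)
  next x-line at t=1.0400, next y-line at t=0.4619; Δt_x=2.0000, Δt_y=1.1547
    y: enter (5,2) at t=0.4619
    x: enter (4,2) at t=1.0400
    y: enter (4,3) at t=1.6166
    y: enter (4,4) at t=2.7713 ← occupied
  → r_1 = 2.7713
beam 2: φ=0°, α=210°
  dir = (cos 210°, sin 210°) = (-0.8660, -0.5000); from cell (5,1)
  next x-line at t=0.6004, next y-line at t=1.2000; Δt_x=1.1547, Δt_y=2.0000
    x: enter (4,1) at t=0.6004
    y: enter (4,0) at t=1.2000 ← occupied
  → r_2 = 1.2000
beam 3: φ=90°, α=300°
  dir = (cos 300°, sin 300°) = (0.5000, -0.8660); from cell (5,1)
  next x-line at t=0.9600, next y-line at t=0.6928; Δt_x=2.0000, Δt_y=1.1547
    y: enter (5,0) at t=0.6928 ← occupied
  → r_3 = 0.6928

ranges = [2.7713, 1.2000, 0.6928]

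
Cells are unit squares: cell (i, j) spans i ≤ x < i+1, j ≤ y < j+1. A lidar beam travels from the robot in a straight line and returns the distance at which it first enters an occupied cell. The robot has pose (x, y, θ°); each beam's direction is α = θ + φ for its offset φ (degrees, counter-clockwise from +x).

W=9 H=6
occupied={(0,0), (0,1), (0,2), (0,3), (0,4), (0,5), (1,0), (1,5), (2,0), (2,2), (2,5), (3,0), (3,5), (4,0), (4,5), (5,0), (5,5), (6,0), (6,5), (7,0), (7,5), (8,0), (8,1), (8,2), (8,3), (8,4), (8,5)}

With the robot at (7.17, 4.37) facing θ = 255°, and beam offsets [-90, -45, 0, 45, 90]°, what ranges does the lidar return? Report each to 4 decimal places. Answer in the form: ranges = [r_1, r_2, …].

ranges = [2.4341, 6.7400, 3.4889, 1.6600, 0.8593]

beam 1: φ=-90°, α=165°
  dir = (cos 165°, sin 165°) = (-0.9659, 0.2588); from cell (7,4)
  next x-line at t=0.1760, next y-line at t=2.4341; Δt_x=1.0353, Δt_y=3.8637
    x: enter (6,4) at t=0.1760
    x: enter (5,4) at t=1.2113
    x: enter (4,4) at t=2.2465
    y: enter (4,5) at t=2.4341 ← occupied
  → r_1 = 2.4341
beam 2: φ=-45°, α=210°
  dir = (cos 210°, sin 210°) = (-0.8660, -0.5000); from cell (7,4)
  next x-line at t=0.1963, next y-line at t=0.7400; Δt_x=1.1547, Δt_y=2.0000
    x: enter (6,4) at t=0.1963
    y: enter (6,3) at t=0.7400
    x: enter (5,3) at t=1.3510
    x: enter (4,3) at t=2.5057
    y: enter (4,2) at t=2.7400
    x: enter (3,2) at t=3.6604
    y: enter (3,1) at t=4.7400
    x: enter (2,1) at t=4.8151
    x: enter (1,1) at t=5.9698
    y: enter (1,0) at t=6.7400 ← occupied
  → r_2 = 6.7400
beam 3: φ=0°, α=255°
  dir = (cos 255°, sin 255°) = (-0.2588, -0.9659); from cell (7,4)
  next x-line at t=0.6568, next y-line at t=0.3831; Δt_x=3.8637, Δt_y=1.0353
    y: enter (7,3) at t=0.3831
    x: enter (6,3) at t=0.6568
    y: enter (6,2) at t=1.4183
    y: enter (6,1) at t=2.4536
    y: enter (6,0) at t=3.4889 ← occupied
  → r_3 = 3.4889
beam 4: φ=45°, α=300°
  dir = (cos 300°, sin 300°) = (0.5000, -0.8660); from cell (7,4)
  next x-line at t=1.6600, next y-line at t=0.4272; Δt_x=2.0000, Δt_y=1.1547
    y: enter (7,3) at t=0.4272
    y: enter (7,2) at t=1.5819
    x: enter (8,2) at t=1.6600 ← occupied
  → r_4 = 1.6600
beam 5: φ=90°, α=345°
  dir = (cos 345°, sin 345°) = (0.9659, -0.2588); from cell (7,4)
  next x-line at t=0.8593, next y-line at t=1.4296; Δt_x=1.0353, Δt_y=3.8637
    x: enter (8,4) at t=0.8593 ← occupied
  → r_5 = 0.8593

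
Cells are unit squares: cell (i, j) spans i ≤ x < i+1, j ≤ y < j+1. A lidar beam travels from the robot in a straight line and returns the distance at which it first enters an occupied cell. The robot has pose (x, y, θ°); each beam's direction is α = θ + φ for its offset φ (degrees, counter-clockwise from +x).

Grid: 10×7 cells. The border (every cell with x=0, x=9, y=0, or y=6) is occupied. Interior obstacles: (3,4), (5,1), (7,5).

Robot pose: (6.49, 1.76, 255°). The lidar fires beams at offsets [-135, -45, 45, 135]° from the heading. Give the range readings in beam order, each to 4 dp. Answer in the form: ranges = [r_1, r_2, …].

beam 1: φ=-135°, α=120°
  d=(-0.5000,0.8660)  start (6,1)  tX=0.9800 tY=0.2771  stride 1/|dx|=2.0000 1/|dy|=1.1547
    cross y-line → (6,2), t=0.2771
    cross x-line → (5,2), t=0.9800
    cross y-line → (5,3), t=1.4318
    cross y-line → (5,4), t=2.5865
    cross x-line → (4,4), t=2.9800
    cross y-line → (4,5), t=3.7412
    cross y-line → (4,6), t=4.8959 (wall)
  → r_1 = 4.8959
beam 2: φ=-45°, α=210°
  d=(-0.8660,-0.5000)  start (6,1)  tX=0.5658 tY=1.5200  stride 1/|dx|=1.1547 1/|dy|=2.0000
    cross x-line → (5,1), t=0.5658 (wall)
  → r_2 = 0.5658
beam 3: φ=45°, α=300°
  d=(0.5000,-0.8660)  start (6,1)  tX=1.0200 tY=0.8776  stride 1/|dx|=2.0000 1/|dy|=1.1547
    cross y-line → (6,0), t=0.8776 (wall)
  → r_3 = 0.8776
beam 4: φ=135°, α=30°
  d=(0.8660,0.5000)  start (6,1)  tX=0.5889 tY=0.4800  stride 1/|dx|=1.1547 1/|dy|=2.0000
    cross y-line → (6,2), t=0.4800
    cross x-line → (7,2), t=0.5889
    cross x-line → (8,2), t=1.7436
    cross y-line → (8,3), t=2.4800
    cross x-line → (9,3), t=2.8983 (wall)
  → r_4 = 2.8983

ranges = [4.8959, 0.5658, 0.8776, 2.8983]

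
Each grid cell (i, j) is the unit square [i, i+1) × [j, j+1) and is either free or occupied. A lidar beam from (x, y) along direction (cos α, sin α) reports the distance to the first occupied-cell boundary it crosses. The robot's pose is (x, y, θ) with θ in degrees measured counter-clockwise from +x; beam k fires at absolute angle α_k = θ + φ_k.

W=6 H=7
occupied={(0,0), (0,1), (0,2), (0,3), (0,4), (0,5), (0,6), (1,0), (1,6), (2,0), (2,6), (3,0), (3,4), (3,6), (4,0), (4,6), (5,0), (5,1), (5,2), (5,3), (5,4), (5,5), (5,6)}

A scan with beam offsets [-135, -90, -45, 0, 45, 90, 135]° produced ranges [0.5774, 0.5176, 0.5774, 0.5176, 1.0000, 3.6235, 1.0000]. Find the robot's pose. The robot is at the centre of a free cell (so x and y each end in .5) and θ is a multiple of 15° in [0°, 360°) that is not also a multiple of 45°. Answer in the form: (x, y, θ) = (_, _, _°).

(x, y, θ) = (4.5, 5.5, 105°)

Candidates: 19 free-cell centres × 16 headings = 304 poses. Raycast each; keep the one whose scan matches to 4 dp.
  (3.5, 2.5, 15°): beam 1 = 1.7321 ≠ 0.5774 ✗
  (3.5, 5.5, 210°): beam 1 = 0.5176 ≠ 0.5774 ✗
  (4.5, 4.5, 75°): beam 1 = 1.0000 ≠ 0.5774 ✗
  …
  (4.5, 5.5, 105°): r_1=0.5774, r_2=0.5176, r_3=0.5774, r_4=0.5176, r_5=1.0000, r_6=3.6235, r_7=1.0000 — all match ✓
Only this pose fits every beam.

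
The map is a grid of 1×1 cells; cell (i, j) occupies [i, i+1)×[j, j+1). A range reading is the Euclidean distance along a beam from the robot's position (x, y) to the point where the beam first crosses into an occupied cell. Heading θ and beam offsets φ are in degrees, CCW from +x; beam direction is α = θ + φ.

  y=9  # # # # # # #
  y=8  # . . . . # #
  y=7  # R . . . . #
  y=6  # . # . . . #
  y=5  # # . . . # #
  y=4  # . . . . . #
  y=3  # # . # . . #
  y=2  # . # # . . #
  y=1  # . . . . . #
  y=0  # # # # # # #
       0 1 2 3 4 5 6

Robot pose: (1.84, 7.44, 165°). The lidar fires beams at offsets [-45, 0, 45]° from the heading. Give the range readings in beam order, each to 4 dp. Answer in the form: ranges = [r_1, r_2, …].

ranges = [1.6800, 0.8696, 0.9699]

beam 1: φ=-45°, α=120°
  direction (-0.5000, 0.8660); cell (1,7); t to first gridline: x 1.6800, y 0.6466 (then +2.0000 / +1.1547)
    (1,8) via y @ 0.6466
    (0,8) via x @ 1.6800  # hit
  → r_1 = 1.6800
beam 2: φ=0°, α=165°
  direction (-0.9659, 0.2588); cell (1,7); t to first gridline: x 0.8696, y 2.1637 (then +1.0353 / +3.8637)
    (0,7) via x @ 0.8696  # hit
  → r_2 = 0.8696
beam 3: φ=45°, α=210°
  direction (-0.8660, -0.5000); cell (1,7); t to first gridline: x 0.9699, y 0.8800 (then +1.1547 / +2.0000)
    (1,6) via y @ 0.8800
    (0,6) via x @ 0.9699  # hit
  → r_3 = 0.9699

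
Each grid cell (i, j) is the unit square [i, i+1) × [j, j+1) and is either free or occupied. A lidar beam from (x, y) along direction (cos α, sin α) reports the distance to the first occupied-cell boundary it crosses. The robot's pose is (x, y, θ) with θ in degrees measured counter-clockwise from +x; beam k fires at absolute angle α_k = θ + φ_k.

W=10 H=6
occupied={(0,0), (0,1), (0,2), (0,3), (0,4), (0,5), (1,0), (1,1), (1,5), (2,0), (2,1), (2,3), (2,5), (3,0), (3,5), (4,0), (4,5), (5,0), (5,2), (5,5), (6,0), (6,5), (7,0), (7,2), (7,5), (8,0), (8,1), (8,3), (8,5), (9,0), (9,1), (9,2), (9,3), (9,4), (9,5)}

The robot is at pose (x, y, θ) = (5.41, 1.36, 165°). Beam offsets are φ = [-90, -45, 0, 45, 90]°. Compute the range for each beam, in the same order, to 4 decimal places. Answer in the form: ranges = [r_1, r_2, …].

beam 1: φ=-90°, α=75°
  direction (0.2588, 0.9659); cell (5,1); t to first gridline: x 2.2796, y 0.6626 (then +3.8637 / +1.0353)
    (5,2) via y @ 0.6626  # hit
  → r_1 = 0.6626
beam 2: φ=-45°, α=120°
  direction (-0.5000, 0.8660); cell (5,1); t to first gridline: x 0.8200, y 0.7390 (then +2.0000 / +1.1547)
    (5,2) via y @ 0.7390  # hit
  → r_2 = 0.7390
beam 3: φ=0°, α=165°
  direction (-0.9659, 0.2588); cell (5,1); t to first gridline: x 0.4245, y 2.4728 (then +1.0353 / +3.8637)
    (4,1) via x @ 0.4245
    (3,1) via x @ 1.4597
    (3,2) via y @ 2.4728
    (2,2) via x @ 2.4950
    (1,2) via x @ 3.5303
    (0,2) via x @ 4.5656  # hit
  → r_3 = 4.5656
beam 4: φ=45°, α=210°
  direction (-0.8660, -0.5000); cell (5,1); t to first gridline: x 0.4734, y 0.7200 (then +1.1547 / +2.0000)
    (4,1) via x @ 0.4734
    (4,0) via y @ 0.7200  # hit
  → r_4 = 0.7200
beam 5: φ=90°, α=255°
  direction (-0.2588, -0.9659); cell (5,1); t to first gridline: x 1.5841, y 0.3727 (then +3.8637 / +1.0353)
    (5,0) via y @ 0.3727  # hit
  → r_5 = 0.3727

ranges = [0.6626, 0.7390, 4.5656, 0.7200, 0.3727]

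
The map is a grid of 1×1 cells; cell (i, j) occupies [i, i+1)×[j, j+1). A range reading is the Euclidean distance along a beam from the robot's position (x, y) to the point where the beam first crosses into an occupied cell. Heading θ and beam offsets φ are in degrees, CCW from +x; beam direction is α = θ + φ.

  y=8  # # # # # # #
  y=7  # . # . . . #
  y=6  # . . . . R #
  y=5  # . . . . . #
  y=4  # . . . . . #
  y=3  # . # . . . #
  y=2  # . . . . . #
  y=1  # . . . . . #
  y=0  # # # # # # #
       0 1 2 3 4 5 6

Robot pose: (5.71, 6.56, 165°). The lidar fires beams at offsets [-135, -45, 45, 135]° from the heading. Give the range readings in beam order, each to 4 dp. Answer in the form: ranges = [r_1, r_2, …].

beam 1: φ=-135°, α=30°
  cosα=0.8660 sinα=0.5000 | (5,6) | tMaxX 0.3349 tMaxY 0.8800 | tΔX 1.1547 tΔY 2.0000
    t=0.3349 [x] (6,6) — stop
  → r_1 = 0.3349
beam 2: φ=-45°, α=120°
  cosα=-0.5000 sinα=0.8660 | (5,6) | tMaxX 1.4200 tMaxY 0.5081 | tΔX 2.0000 tΔY 1.1547
    t=0.5081 [y] (5,7)
    t=1.4200 [x] (4,7)
    t=1.6628 [y] (4,8) — stop
  → r_2 = 1.6628
beam 3: φ=45°, α=210°
  cosα=-0.8660 sinα=-0.5000 | (5,6) | tMaxX 0.8198 tMaxY 1.1200 | tΔX 1.1547 tΔY 2.0000
    t=0.8198 [x] (4,6)
    t=1.1200 [y] (4,5)
    t=1.9745 [x] (3,5)
    t=3.1200 [y] (3,4)
    t=3.1292 [x] (2,4)
    t=4.2839 [x] (1,4)
    t=5.1200 [y] (1,3)
    t=5.4386 [x] (0,3) — stop
  → r_3 = 5.4386
beam 4: φ=135°, α=300°
  cosα=0.5000 sinα=-0.8660 | (5,6) | tMaxX 0.5800 tMaxY 0.6466 | tΔX 2.0000 tΔY 1.1547
    t=0.5800 [x] (6,6) — stop
  → r_4 = 0.5800

ranges = [0.3349, 1.6628, 5.4386, 0.5800]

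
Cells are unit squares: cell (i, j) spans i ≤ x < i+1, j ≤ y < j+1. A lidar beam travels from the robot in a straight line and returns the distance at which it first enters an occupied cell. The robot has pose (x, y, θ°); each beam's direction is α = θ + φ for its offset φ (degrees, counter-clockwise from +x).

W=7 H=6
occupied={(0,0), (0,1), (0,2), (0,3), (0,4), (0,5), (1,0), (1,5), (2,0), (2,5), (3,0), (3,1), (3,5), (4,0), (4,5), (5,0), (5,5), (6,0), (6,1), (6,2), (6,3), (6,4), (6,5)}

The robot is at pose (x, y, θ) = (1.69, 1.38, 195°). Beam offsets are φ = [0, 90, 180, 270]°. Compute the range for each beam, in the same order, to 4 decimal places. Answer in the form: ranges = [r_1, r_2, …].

beam 1: φ=0°, α=195°
  cosα=-0.9659 sinα=-0.2588 | (1,1) | tMaxX 0.7143 tMaxY 1.4682 | tΔX 1.0353 tΔY 3.8637
    t=0.7143 [x] (0,1) — stop
  → r_1 = 0.7143
beam 2: φ=90°, α=285°
  cosα=0.2588 sinα=-0.9659 | (1,1) | tMaxX 1.1977 tMaxY 0.3934 | tΔX 3.8637 tΔY 1.0353
    t=0.3934 [y] (1,0) — stop
  → r_2 = 0.3934
beam 3: φ=180°, α=15°
  cosα=0.9659 sinα=0.2588 | (1,1) | tMaxX 0.3209 tMaxY 2.3955 | tΔX 1.0353 tΔY 3.8637
    t=0.3209 [x] (2,1)
    t=1.3562 [x] (3,1) — stop
  → r_3 = 1.3562
beam 4: φ=270°, α=105°
  cosα=-0.2588 sinα=0.9659 | (1,1) | tMaxX 2.6660 tMaxY 0.6419 | tΔX 3.8637 tΔY 1.0353
    t=0.6419 [y] (1,2)
    t=1.6771 [y] (1,3)
    t=2.6660 [x] (0,3) — stop
  → r_4 = 2.6660

ranges = [0.7143, 0.3934, 1.3562, 2.6660]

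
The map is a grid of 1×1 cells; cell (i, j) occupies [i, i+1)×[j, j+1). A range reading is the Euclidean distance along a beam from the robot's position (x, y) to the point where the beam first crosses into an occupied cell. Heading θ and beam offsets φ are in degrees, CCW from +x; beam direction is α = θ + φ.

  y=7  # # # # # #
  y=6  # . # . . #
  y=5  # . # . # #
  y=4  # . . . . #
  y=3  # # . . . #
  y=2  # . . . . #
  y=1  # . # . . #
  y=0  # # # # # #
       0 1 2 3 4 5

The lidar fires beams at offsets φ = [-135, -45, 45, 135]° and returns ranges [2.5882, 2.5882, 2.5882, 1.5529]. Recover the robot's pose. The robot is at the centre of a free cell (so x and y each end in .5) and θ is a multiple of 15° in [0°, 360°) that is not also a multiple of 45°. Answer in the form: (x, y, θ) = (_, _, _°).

(x, y, θ) = (3.5, 4.5, 210°)

The pose lattice has 19·16 = 304 candidates. Test each by forward raycasting.
  (2.5, 4.5, 330°): beam 1 = 1.5529 ≠ 2.5882 ✗
  (3.5, 6.5, 255°): beam 1 = 0.5774 ≠ 2.5882 ✗
  (4.5, 3.5, 300°): beam 1 = 3.6235 ≠ 2.5882 ✗
  (3.5, 3.5, 285°): beam 1 = 2.8868 ≠ 2.5882 ✗
  …
  (3.5, 4.5, 210°): r_1=2.5882, r_2=2.5882, r_3=2.5882, r_4=1.5529 — all match ✓
Only this pose fits every beam.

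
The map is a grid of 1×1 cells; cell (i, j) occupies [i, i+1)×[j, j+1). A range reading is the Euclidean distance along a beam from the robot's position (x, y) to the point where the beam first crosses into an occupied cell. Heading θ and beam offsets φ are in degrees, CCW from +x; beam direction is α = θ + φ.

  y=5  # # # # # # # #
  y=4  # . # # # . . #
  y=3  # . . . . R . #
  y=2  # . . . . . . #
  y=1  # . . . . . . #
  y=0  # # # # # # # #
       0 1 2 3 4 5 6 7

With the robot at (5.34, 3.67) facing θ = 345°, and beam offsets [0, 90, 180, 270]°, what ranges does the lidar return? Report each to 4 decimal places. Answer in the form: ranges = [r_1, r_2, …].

beam 1: φ=0°, α=345°
  cosα=0.9659 sinα=-0.2588 | (5,3) | tMaxX 0.6833 tMaxY 2.5887 | tΔX 1.0353 tΔY 3.8637
    t=0.6833 [x] (6,3)
    t=1.7186 [x] (7,3) — stop
  → r_1 = 1.7186
beam 2: φ=90°, α=75°
  cosα=0.2588 sinα=0.9659 | (5,3) | tMaxX 2.5500 tMaxY 0.3416 | tΔX 3.8637 tΔY 1.0353
    t=0.3416 [y] (5,4)
    t=1.3769 [y] (5,5) — stop
  → r_2 = 1.3769
beam 3: φ=180°, α=165°
  cosα=-0.9659 sinα=0.2588 | (5,3) | tMaxX 0.3520 tMaxY 1.2750 | tΔX 1.0353 tΔY 3.8637
    t=0.3520 [x] (4,3)
    t=1.2750 [y] (4,4) — stop
  → r_3 = 1.2750
beam 4: φ=270°, α=255°
  cosα=-0.2588 sinα=-0.9659 | (5,3) | tMaxX 1.3137 tMaxY 0.6936 | tΔX 3.8637 tΔY 1.0353
    t=0.6936 [y] (5,2)
    t=1.3137 [x] (4,2)
    t=1.7289 [y] (4,1)
    t=2.7642 [y] (4,0) — stop
  → r_4 = 2.7642

ranges = [1.7186, 1.3769, 1.2750, 2.7642]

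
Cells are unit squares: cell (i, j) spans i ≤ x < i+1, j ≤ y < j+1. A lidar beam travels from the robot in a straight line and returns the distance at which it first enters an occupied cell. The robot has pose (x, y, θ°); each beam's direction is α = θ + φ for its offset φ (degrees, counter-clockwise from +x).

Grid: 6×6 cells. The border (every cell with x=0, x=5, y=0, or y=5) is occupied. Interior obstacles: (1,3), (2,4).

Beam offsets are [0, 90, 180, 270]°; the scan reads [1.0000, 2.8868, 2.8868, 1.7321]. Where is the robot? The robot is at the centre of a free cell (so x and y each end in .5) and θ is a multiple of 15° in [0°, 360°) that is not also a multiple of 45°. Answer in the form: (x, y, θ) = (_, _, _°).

The pose lattice has 14·16 = 224 candidates. Test each by forward raycasting.
  (4.5, 4.5, 15°): beam 1 = 0.5176 ≠ 1.0000 ✗
  (2.5, 2.5, 345°): beam 1 = 2.5882 ≠ 1.0000 ✗
  (3.5, 2.5, 60°): beam 1 = 2.8868 ≠ 1.0000 ✗
  (3.5, 1.5, 195°): beam 1 = 1.9319 ≠ 1.0000 ✗
  …
  (3.5, 3.5, 120°): r_1=1.0000, r_2=2.8868, r_3=2.8868, r_4=1.7321 — all match ✓
No second candidate reproduces the full scan.

(x, y, θ) = (3.5, 3.5, 120°)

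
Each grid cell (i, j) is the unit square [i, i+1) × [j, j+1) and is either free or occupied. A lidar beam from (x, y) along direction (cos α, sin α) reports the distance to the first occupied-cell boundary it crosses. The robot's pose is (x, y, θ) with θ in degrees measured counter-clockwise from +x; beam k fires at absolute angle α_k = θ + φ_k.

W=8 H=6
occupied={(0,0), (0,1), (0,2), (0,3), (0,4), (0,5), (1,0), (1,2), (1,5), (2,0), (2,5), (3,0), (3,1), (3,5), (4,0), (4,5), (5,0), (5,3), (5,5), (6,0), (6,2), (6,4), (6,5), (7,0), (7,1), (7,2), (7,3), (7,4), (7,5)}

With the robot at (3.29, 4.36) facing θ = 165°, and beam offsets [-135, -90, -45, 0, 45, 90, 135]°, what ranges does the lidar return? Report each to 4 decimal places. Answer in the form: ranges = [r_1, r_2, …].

ranges = [1.2800, 0.6626, 0.7390, 2.3708, 2.6443, 3.4785, 3.8798]

beam 1: φ=-135°, α=30°
  d=(0.8660,0.5000)  start (3,4)  tX=0.8198 tY=1.2800  stride 1/|dx|=1.1547 1/|dy|=2.0000
    cross x-line → (4,4), t=0.8198
    cross y-line → (4,5), t=1.2800 (wall)
  → r_1 = 1.2800
beam 2: φ=-90°, α=75°
  d=(0.2588,0.9659)  start (3,4)  tX=2.7432 tY=0.6626  stride 1/|dx|=3.8637 1/|dy|=1.0353
    cross y-line → (3,5), t=0.6626 (wall)
  → r_2 = 0.6626
beam 3: φ=-45°, α=120°
  d=(-0.5000,0.8660)  start (3,4)  tX=0.5800 tY=0.7390  stride 1/|dx|=2.0000 1/|dy|=1.1547
    cross x-line → (2,4), t=0.5800
    cross y-line → (2,5), t=0.7390 (wall)
  → r_3 = 0.7390
beam 4: φ=0°, α=165°
  d=(-0.9659,0.2588)  start (3,4)  tX=0.3002 tY=2.4728  stride 1/|dx|=1.0353 1/|dy|=3.8637
    cross x-line → (2,4), t=0.3002
    cross x-line → (1,4), t=1.3355
    cross x-line → (0,4), t=2.3708 (wall)
  → r_4 = 2.3708
beam 5: φ=45°, α=210°
  d=(-0.8660,-0.5000)  start (3,4)  tX=0.3349 tY=0.7200  stride 1/|dx|=1.1547 1/|dy|=2.0000
    cross x-line → (2,4), t=0.3349
    cross y-line → (2,3), t=0.7200
    cross x-line → (1,3), t=1.4896
    cross x-line → (0,3), t=2.6443 (wall)
  → r_5 = 2.6443
beam 6: φ=90°, α=255°
  d=(-0.2588,-0.9659)  start (3,4)  tX=1.1205 tY=0.3727  stride 1/|dx|=3.8637 1/|dy|=1.0353
    cross y-line → (3,3), t=0.3727
    cross x-line → (2,3), t=1.1205
    cross y-line → (2,2), t=1.4080
    cross y-line → (2,1), t=2.4433
    cross y-line → (2,0), t=3.4785 (wall)
  → r_6 = 3.4785
beam 7: φ=135°, α=300°
  d=(0.5000,-0.8660)  start (3,4)  tX=1.4200 tY=0.4157  stride 1/|dx|=2.0000 1/|dy|=1.1547
    cross y-line → (3,3), t=0.4157
    cross x-line → (4,3), t=1.4200
    cross y-line → (4,2), t=1.5704
    cross y-line → (4,1), t=2.7251
    cross x-line → (5,1), t=3.4200
    cross y-line → (5,0), t=3.8798 (wall)
  → r_7 = 3.8798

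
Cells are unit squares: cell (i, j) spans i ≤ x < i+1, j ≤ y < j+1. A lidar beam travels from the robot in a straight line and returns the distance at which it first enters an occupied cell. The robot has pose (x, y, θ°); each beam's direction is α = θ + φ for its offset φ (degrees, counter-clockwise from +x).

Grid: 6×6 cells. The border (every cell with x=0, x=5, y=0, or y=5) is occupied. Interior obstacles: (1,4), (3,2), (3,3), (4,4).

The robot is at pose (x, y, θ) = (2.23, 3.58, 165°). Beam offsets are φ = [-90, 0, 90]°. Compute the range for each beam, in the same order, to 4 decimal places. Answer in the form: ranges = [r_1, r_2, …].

ranges = [1.4701, 1.2734, 2.6710]

beam 1: φ=-90°, α=75°
  d=(0.2588,0.9659)  start (2,3)  tX=2.9751 tY=0.4348  stride 1/|dx|=3.8637 1/|dy|=1.0353
    cross y-line → (2,4), t=0.4348
    cross y-line → (2,5), t=1.4701 (wall)
  → r_1 = 1.4701
beam 2: φ=0°, α=165°
  d=(-0.9659,0.2588)  start (2,3)  tX=0.2381 tY=1.6228  stride 1/|dx|=1.0353 1/|dy|=3.8637
    cross x-line → (1,3), t=0.2381
    cross x-line → (0,3), t=1.2734 (wall)
  → r_2 = 1.2734
beam 3: φ=90°, α=255°
  d=(-0.2588,-0.9659)  start (2,3)  tX=0.8887 tY=0.6005  stride 1/|dx|=3.8637 1/|dy|=1.0353
    cross y-line → (2,2), t=0.6005
    cross x-line → (1,2), t=0.8887
    cross y-line → (1,1), t=1.6357
    cross y-line → (1,0), t=2.6710 (wall)
  → r_3 = 2.6710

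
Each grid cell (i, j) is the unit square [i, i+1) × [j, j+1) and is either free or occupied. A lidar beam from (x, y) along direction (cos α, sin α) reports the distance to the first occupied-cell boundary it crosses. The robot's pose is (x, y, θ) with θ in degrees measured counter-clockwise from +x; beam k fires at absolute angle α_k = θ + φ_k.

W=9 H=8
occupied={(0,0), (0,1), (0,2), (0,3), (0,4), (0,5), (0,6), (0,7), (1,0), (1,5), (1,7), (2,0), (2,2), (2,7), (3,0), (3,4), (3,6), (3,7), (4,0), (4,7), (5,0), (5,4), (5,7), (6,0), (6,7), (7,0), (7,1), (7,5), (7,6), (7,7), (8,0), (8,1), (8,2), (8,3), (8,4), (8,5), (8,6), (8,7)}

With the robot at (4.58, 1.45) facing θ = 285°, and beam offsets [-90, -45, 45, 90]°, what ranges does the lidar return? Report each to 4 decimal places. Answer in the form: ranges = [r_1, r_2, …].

beam 1: φ=-90°, α=195°
  dir = (cos 195°, sin 195°) = (-0.9659, -0.2588); from cell (4,1)
  next x-line at t=0.6005, next y-line at t=1.7387; Δt_x=1.0353, Δt_y=3.8637
    x: enter (3,1) at t=0.6005
    x: enter (2,1) at t=1.6357
    y: enter (2,0) at t=1.7387 ← occupied
  → r_1 = 1.7387
beam 2: φ=-45°, α=240°
  dir = (cos 240°, sin 240°) = (-0.5000, -0.8660); from cell (4,1)
  next x-line at t=1.1600, next y-line at t=0.5196; Δt_x=2.0000, Δt_y=1.1547
    y: enter (4,0) at t=0.5196 ← occupied
  → r_2 = 0.5196
beam 3: φ=45°, α=330°
  dir = (cos 330°, sin 330°) = (0.8660, -0.5000); from cell (4,1)
  next x-line at t=0.4850, next y-line at t=0.9000; Δt_x=1.1547, Δt_y=2.0000
    x: enter (5,1) at t=0.4850
    y: enter (5,0) at t=0.9000 ← occupied
  → r_3 = 0.9000
beam 4: φ=90°, α=15°
  dir = (cos 15°, sin 15°) = (0.9659, 0.2588); from cell (4,1)
  next x-line at t=0.4348, next y-line at t=2.1250; Δt_x=1.0353, Δt_y=3.8637
    x: enter (5,1) at t=0.4348
    x: enter (6,1) at t=1.4701
    y: enter (6,2) at t=2.1250
    x: enter (7,2) at t=2.5054
    x: enter (8,2) at t=3.5406 ← occupied
  → r_4 = 3.5406

ranges = [1.7387, 0.5196, 0.9000, 3.5406]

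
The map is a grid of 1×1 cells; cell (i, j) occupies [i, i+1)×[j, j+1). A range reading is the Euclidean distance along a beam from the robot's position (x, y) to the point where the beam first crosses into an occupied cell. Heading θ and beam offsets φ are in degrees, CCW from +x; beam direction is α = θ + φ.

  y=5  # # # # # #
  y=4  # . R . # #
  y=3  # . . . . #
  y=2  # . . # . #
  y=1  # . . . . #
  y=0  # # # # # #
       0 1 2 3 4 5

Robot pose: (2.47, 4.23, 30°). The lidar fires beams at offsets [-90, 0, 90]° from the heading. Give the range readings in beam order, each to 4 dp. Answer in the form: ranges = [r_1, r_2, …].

beam 1: φ=-90°, α=300°
  dir = (cos 300°, sin 300°) = (0.5000, -0.8660); from cell (2,4)
  next x-line at t=1.0600, next y-line at t=0.2656; Δt_x=2.0000, Δt_y=1.1547
    y: enter (2,3) at t=0.2656
    x: enter (3,3) at t=1.0600
    y: enter (3,2) at t=1.4203 ← occupied
  → r_1 = 1.4203
beam 2: φ=0°, α=30°
  dir = (cos 30°, sin 30°) = (0.8660, 0.5000); from cell (2,4)
  next x-line at t=0.6120, next y-line at t=1.5400; Δt_x=1.1547, Δt_y=2.0000
    x: enter (3,4) at t=0.6120
    y: enter (3,5) at t=1.5400 ← occupied
  → r_2 = 1.5400
beam 3: φ=90°, α=120°
  dir = (cos 120°, sin 120°) = (-0.5000, 0.8660); from cell (2,4)
  next x-line at t=0.9400, next y-line at t=0.8891; Δt_x=2.0000, Δt_y=1.1547
    y: enter (2,5) at t=0.8891 ← occupied
  → r_3 = 0.8891

ranges = [1.4203, 1.5400, 0.8891]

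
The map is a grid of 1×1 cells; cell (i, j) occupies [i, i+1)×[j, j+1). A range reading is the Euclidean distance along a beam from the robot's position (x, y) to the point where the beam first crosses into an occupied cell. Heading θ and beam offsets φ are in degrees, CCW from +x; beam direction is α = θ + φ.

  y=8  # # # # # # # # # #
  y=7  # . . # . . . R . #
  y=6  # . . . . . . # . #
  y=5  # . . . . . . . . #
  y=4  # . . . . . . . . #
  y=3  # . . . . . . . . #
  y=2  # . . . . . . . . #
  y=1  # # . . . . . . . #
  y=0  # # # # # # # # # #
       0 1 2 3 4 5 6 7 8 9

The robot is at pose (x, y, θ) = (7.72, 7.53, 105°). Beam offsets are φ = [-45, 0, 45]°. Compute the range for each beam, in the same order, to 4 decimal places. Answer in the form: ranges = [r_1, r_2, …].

beam 1: φ=-45°, α=60°
  cosα=0.5000 sinα=0.8660 | (7,7) | tMaxX 0.5600 tMaxY 0.5427 | tΔX 2.0000 tΔY 1.1547
    t=0.5427 [y] (7,8) — stop
  → r_1 = 0.5427
beam 2: φ=0°, α=105°
  cosα=-0.2588 sinα=0.9659 | (7,7) | tMaxX 2.7819 tMaxY 0.4866 | tΔX 3.8637 tΔY 1.0353
    t=0.4866 [y] (7,8) — stop
  → r_2 = 0.4866
beam 3: φ=45°, α=150°
  cosα=-0.8660 sinα=0.5000 | (7,7) | tMaxX 0.8314 tMaxY 0.9400 | tΔX 1.1547 tΔY 2.0000
    t=0.8314 [x] (6,7)
    t=0.9400 [y] (6,8) — stop
  → r_3 = 0.9400

ranges = [0.5427, 0.4866, 0.9400]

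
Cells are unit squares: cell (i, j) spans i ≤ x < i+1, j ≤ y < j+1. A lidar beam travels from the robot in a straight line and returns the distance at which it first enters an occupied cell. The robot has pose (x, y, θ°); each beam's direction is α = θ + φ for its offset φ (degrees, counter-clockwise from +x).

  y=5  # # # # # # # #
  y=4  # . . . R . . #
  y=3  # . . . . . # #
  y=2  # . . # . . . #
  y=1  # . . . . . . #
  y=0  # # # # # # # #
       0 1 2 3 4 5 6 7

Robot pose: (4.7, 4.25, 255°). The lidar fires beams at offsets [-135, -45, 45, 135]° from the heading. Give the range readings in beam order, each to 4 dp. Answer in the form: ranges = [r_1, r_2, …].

beam 1: φ=-135°, α=120°
  direction (-0.5000, 0.8660); cell (4,4); t to first gridline: x 1.4000, y 0.8660 (then +2.0000 / +1.1547)
    (4,5) via y @ 0.8660  # hit
  → r_1 = 0.8660
beam 2: φ=-45°, α=210°
  direction (-0.8660, -0.5000); cell (4,4); t to first gridline: x 0.8083, y 0.5000 (then +1.1547 / +2.0000)
    (4,3) via y @ 0.5000
    (3,3) via x @ 0.8083
    (2,3) via x @ 1.9630
    (2,2) via y @ 2.5000
    (1,2) via x @ 3.1177
    (0,2) via x @ 4.2724  # hit
  → r_2 = 4.2724
beam 3: φ=45°, α=300°
  direction (0.5000, -0.8660); cell (4,4); t to first gridline: x 0.6000, y 0.2887 (then +2.0000 / +1.1547)
    (4,3) via y @ 0.2887
    (5,3) via x @ 0.6000
    (5,2) via y @ 1.4434
    (5,1) via y @ 2.5981
    (6,1) via x @ 2.6000
    (6,0) via y @ 3.7528  # hit
  → r_3 = 3.7528
beam 4: φ=135°, α=30°
  direction (0.8660, 0.5000); cell (4,4); t to first gridline: x 0.3464, y 1.5000 (then +1.1547 / +2.0000)
    (5,4) via x @ 0.3464
    (5,5) via y @ 1.5000  # hit
  → r_4 = 1.5000

ranges = [0.8660, 4.2724, 3.7528, 1.5000]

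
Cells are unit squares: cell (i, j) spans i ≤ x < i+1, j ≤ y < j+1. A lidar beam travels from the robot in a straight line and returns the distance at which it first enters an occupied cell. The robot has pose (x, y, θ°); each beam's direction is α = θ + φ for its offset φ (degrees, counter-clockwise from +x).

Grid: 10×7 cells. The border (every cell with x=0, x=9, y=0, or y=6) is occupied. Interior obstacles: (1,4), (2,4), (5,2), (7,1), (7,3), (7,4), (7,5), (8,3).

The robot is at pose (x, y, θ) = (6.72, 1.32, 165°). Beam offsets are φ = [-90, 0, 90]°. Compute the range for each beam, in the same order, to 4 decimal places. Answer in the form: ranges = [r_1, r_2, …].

ranges = [1.7393, 5.9218, 0.3313]

beam 1: φ=-90°, α=75°
  dir = (cos 75°, sin 75°) = (0.2588, 0.9659); from cell (6,1)
  next x-line at t=1.0818, next y-line at t=0.7040; Δt_x=3.8637, Δt_y=1.0353
    y: enter (6,2) at t=0.7040
    x: enter (7,2) at t=1.0818
    y: enter (7,3) at t=1.7393 ← occupied
  → r_1 = 1.7393
beam 2: φ=0°, α=165°
  dir = (cos 165°, sin 165°) = (-0.9659, 0.2588); from cell (6,1)
  next x-line at t=0.7454, next y-line at t=2.6273; Δt_x=1.0353, Δt_y=3.8637
    x: enter (5,1) at t=0.7454
    x: enter (4,1) at t=1.7807
    y: enter (4,2) at t=2.6273
    x: enter (3,2) at t=2.8160
    x: enter (2,2) at t=3.8512
    x: enter (1,2) at t=4.8865
    x: enter (0,2) at t=5.9218 ← occupied
  → r_2 = 5.9218
beam 3: φ=90°, α=255°
  dir = (cos 255°, sin 255°) = (-0.2588, -0.9659); from cell (6,1)
  next x-line at t=2.7819, next y-line at t=0.3313; Δt_x=3.8637, Δt_y=1.0353
    y: enter (6,0) at t=0.3313 ← occupied
  → r_3 = 0.3313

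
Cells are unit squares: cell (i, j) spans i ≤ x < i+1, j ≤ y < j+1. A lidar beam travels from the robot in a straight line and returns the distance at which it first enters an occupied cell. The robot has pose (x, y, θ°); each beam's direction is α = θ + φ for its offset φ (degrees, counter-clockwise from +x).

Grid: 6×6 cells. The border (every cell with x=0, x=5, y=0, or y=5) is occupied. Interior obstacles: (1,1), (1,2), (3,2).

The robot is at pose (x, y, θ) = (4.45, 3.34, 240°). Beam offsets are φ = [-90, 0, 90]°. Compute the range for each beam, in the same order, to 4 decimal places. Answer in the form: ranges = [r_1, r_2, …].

ranges = [3.3200, 0.9000, 0.6351]

beam 1: φ=-90°, α=150°
  d=(-0.8660,0.5000)  start (4,3)  tX=0.5196 tY=1.3200  stride 1/|dx|=1.1547 1/|dy|=2.0000
    cross x-line → (3,3), t=0.5196
    cross y-line → (3,4), t=1.3200
    cross x-line → (2,4), t=1.6743
    cross x-line → (1,4), t=2.8290
    cross y-line → (1,5), t=3.3200 (wall)
  → r_1 = 3.3200
beam 2: φ=0°, α=240°
  d=(-0.5000,-0.8660)  start (4,3)  tX=0.9000 tY=0.3926  stride 1/|dx|=2.0000 1/|dy|=1.1547
    cross y-line → (4,2), t=0.3926
    cross x-line → (3,2), t=0.9000 (wall)
  → r_2 = 0.9000
beam 3: φ=90°, α=330°
  d=(0.8660,-0.5000)  start (4,3)  tX=0.6351 tY=0.6800  stride 1/|dx|=1.1547 1/|dy|=2.0000
    cross x-line → (5,3), t=0.6351 (wall)
  → r_3 = 0.6351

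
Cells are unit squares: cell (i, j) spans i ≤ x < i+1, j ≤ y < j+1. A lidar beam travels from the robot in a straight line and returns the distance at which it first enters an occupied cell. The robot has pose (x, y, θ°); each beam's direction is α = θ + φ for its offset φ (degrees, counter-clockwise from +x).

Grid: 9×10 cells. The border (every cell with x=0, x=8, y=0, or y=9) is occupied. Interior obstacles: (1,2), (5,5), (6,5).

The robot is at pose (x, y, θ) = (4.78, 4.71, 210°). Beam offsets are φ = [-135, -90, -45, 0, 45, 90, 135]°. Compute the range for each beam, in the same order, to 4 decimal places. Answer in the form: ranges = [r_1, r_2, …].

ranges = [0.8500, 4.9537, 3.9133, 3.4200, 3.8409, 4.2839, 3.3336]

beam 1: φ=-135°, α=75°
  dir = (cos 75°, sin 75°) = (0.2588, 0.9659); from cell (4,4)
  next x-line at t=0.8500, next y-line at t=0.3002; Δt_x=3.8637, Δt_y=1.0353
    y: enter (4,5) at t=0.3002
    x: enter (5,5) at t=0.8500 ← occupied
  → r_1 = 0.8500
beam 2: φ=-90°, α=120°
  dir = (cos 120°, sin 120°) = (-0.5000, 0.8660); from cell (4,4)
  next x-line at t=1.5600, next y-line at t=0.3349; Δt_x=2.0000, Δt_y=1.1547
    y: enter (4,5) at t=0.3349
    y: enter (4,6) at t=1.4896
    x: enter (3,6) at t=1.5600
    y: enter (3,7) at t=2.6443
    x: enter (2,7) at t=3.5600
    y: enter (2,8) at t=3.7990
    y: enter (2,9) at t=4.9537 ← occupied
  → r_2 = 4.9537
beam 3: φ=-45°, α=165°
  dir = (cos 165°, sin 165°) = (-0.9659, 0.2588); from cell (4,4)
  next x-line at t=0.8075, next y-line at t=1.1205; Δt_x=1.0353, Δt_y=3.8637
    x: enter (3,4) at t=0.8075
    y: enter (3,5) at t=1.1205
    x: enter (2,5) at t=1.8428
    x: enter (1,5) at t=2.8781
    x: enter (0,5) at t=3.9133 ← occupied
  → r_3 = 3.9133
beam 4: φ=0°, α=210°
  dir = (cos 210°, sin 210°) = (-0.8660, -0.5000); from cell (4,4)
  next x-line at t=0.9007, next y-line at t=1.4200; Δt_x=1.1547, Δt_y=2.0000
    x: enter (3,4) at t=0.9007
    y: enter (3,3) at t=1.4200
    x: enter (2,3) at t=2.0554
    x: enter (1,3) at t=3.2101
    y: enter (1,2) at t=3.4200 ← occupied
  → r_4 = 3.4200
beam 5: φ=45°, α=255°
  dir = (cos 255°, sin 255°) = (-0.2588, -0.9659); from cell (4,4)
  next x-line at t=3.0137, next y-line at t=0.7350; Δt_x=3.8637, Δt_y=1.0353
    y: enter (4,3) at t=0.7350
    y: enter (4,2) at t=1.7703
    y: enter (4,1) at t=2.8056
    x: enter (3,1) at t=3.0137
    y: enter (3,0) at t=3.8409 ← occupied
  → r_5 = 3.8409
beam 6: φ=90°, α=300°
  dir = (cos 300°, sin 300°) = (0.5000, -0.8660); from cell (4,4)
  next x-line at t=0.4400, next y-line at t=0.8198; Δt_x=2.0000, Δt_y=1.1547
    x: enter (5,4) at t=0.4400
    y: enter (5,3) at t=0.8198
    y: enter (5,2) at t=1.9745
    x: enter (6,2) at t=2.4400
    y: enter (6,1) at t=3.1292
    y: enter (6,0) at t=4.2839 ← occupied
  → r_6 = 4.2839
beam 7: φ=135°, α=345°
  dir = (cos 345°, sin 345°) = (0.9659, -0.2588); from cell (4,4)
  next x-line at t=0.2278, next y-line at t=2.7432; Δt_x=1.0353, Δt_y=3.8637
    x: enter (5,4) at t=0.2278
    x: enter (6,4) at t=1.2630
    x: enter (7,4) at t=2.2983
    y: enter (7,3) at t=2.7432
    x: enter (8,3) at t=3.3336 ← occupied
  → r_7 = 3.3336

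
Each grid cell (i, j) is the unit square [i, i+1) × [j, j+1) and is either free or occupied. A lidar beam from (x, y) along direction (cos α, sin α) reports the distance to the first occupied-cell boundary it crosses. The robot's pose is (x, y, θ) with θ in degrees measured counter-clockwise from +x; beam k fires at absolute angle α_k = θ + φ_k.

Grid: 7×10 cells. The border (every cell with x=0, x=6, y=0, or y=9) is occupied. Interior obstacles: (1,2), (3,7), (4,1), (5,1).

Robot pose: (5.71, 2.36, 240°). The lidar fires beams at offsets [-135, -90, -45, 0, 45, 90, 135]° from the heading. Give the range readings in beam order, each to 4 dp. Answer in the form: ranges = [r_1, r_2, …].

beam 1: φ=-135°, α=105°
  d=(-0.2588,0.9659)  start (5,2)  tX=2.7432 tY=0.6626  stride 1/|dx|=3.8637 1/|dy|=1.0353
    cross y-line → (5,3), t=0.6626
    cross y-line → (5,4), t=1.6979
    cross y-line → (5,5), t=2.7331
    cross x-line → (4,5), t=2.7432
    cross y-line → (4,6), t=3.7684
    cross y-line → (4,7), t=4.8037
    cross y-line → (4,8), t=5.8390
    cross x-line → (3,8), t=6.6069
    cross y-line → (3,9), t=6.8742 (wall)
  → r_1 = 6.8742
beam 2: φ=-90°, α=150°
  d=(-0.8660,0.5000)  start (5,2)  tX=0.8198 tY=1.2800  stride 1/|dx|=1.1547 1/|dy|=2.0000
    cross x-line → (4,2), t=0.8198
    cross y-line → (4,3), t=1.2800
    cross x-line → (3,3), t=1.9745
    cross x-line → (2,3), t=3.1292
    cross y-line → (2,4), t=3.2800
    cross x-line → (1,4), t=4.2839
    cross y-line → (1,5), t=5.2800
    cross x-line → (0,5), t=5.4386 (wall)
  → r_2 = 5.4386
beam 3: φ=-45°, α=195°
  d=(-0.9659,-0.2588)  start (5,2)  tX=0.7350 tY=1.3909  stride 1/|dx|=1.0353 1/|dy|=3.8637
    cross x-line → (4,2), t=0.7350
    cross y-line → (4,1), t=1.3909 (wall)
  → r_3 = 1.3909
beam 4: φ=0°, α=240°
  d=(-0.5000,-0.8660)  start (5,2)  tX=1.4200 tY=0.4157  stride 1/|dx|=2.0000 1/|dy|=1.1547
    cross y-line → (5,1), t=0.4157 (wall)
  → r_4 = 0.4157
beam 5: φ=45°, α=285°
  d=(0.2588,-0.9659)  start (5,2)  tX=1.1205 tY=0.3727  stride 1/|dx|=3.8637 1/|dy|=1.0353
    cross y-line → (5,1), t=0.3727 (wall)
  → r_5 = 0.3727
beam 6: φ=90°, α=330°
  d=(0.8660,-0.5000)  start (5,2)  tX=0.3349 tY=0.7200  stride 1/|dx|=1.1547 1/|dy|=2.0000
    cross x-line → (6,2), t=0.3349 (wall)
  → r_6 = 0.3349
beam 7: φ=135°, α=15°
  d=(0.9659,0.2588)  start (5,2)  tX=0.3002 tY=2.4728  stride 1/|dx|=1.0353 1/|dy|=3.8637
    cross x-line → (6,2), t=0.3002 (wall)
  → r_7 = 0.3002

ranges = [6.8742, 5.4386, 1.3909, 0.4157, 0.3727, 0.3349, 0.3002]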